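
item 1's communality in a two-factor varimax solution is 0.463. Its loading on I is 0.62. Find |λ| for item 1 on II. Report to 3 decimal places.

Under orthogonal rotation h² = Σλ², so λ_II² = h² − (0.3844) = 0.463 − 0.3844 = 0.0786.
|λ| = √0.0786 = 0.2804.

0.280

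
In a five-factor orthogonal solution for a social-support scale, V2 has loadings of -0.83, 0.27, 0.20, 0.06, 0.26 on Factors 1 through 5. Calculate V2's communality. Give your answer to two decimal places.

0.87

h² = (-0.83)² + 0.27² + 0.20² + 0.06² + 0.26² = 0.6889 + 0.0729 + 0.0400 + 0.0036 + 0.0676 = 0.8730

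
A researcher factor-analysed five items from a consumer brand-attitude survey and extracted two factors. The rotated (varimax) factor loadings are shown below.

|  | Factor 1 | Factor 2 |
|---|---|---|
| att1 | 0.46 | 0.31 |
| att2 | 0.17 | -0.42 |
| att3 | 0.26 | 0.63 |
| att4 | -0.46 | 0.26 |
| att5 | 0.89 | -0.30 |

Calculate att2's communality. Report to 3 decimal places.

h² = 0.17² + (-0.42)² = 0.0289 + 0.1764 = 0.2053

0.205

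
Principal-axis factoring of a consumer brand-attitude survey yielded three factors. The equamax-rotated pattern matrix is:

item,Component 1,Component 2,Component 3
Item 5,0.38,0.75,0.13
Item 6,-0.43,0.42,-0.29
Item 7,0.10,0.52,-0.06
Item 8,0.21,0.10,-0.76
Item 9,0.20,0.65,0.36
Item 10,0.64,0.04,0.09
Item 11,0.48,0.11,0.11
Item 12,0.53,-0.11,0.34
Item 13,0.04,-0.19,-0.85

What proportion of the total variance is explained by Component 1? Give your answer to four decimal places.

0.1495

SS loadings for Component 1 = 0.38² + (-0.43)² + 0.10² + 0.21² + 0.20² + 0.64² + 0.48² + 0.53² + 0.04² = 1.3459
Proportion of variance = 1.3459 / 9 = 0.1495.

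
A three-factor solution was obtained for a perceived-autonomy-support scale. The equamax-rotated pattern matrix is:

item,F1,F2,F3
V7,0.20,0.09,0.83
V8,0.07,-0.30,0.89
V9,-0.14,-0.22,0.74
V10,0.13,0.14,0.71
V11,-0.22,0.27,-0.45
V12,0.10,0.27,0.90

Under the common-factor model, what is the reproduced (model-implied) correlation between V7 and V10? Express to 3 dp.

0.628

r̂ = Σ λ_i·λ_j across factors = (0.20)(0.13) + (0.09)(0.14) + (0.83)(0.71)
  = +0.0260 +0.0126 +0.5893 = 0.6279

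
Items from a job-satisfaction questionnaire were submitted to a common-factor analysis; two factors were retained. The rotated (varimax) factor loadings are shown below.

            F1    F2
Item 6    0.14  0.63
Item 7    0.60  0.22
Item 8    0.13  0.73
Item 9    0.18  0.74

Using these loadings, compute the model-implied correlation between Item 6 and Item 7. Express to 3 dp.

0.223

r̂ = Σ λ_i·λ_j across factors = (0.14)(0.60) + (0.63)(0.22)
  = +0.0840 +0.1386 = 0.2226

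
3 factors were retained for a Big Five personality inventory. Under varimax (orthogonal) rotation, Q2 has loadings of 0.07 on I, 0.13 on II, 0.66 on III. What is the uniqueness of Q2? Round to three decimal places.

h² = 0.07² + 0.13² + 0.66² = 0.0049 + 0.0169 + 0.4356 = 0.4574
Uniqueness u² = 1 − h² = 1 − 0.4574 = 0.5426

0.543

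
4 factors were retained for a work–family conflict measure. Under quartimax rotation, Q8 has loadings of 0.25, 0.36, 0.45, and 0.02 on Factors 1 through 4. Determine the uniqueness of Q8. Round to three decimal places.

h² = 0.25² + 0.36² + 0.45² + 0.02² = 0.0625 + 0.1296 + 0.2025 + 0.0004 = 0.3950
Uniqueness u² = 1 − h² = 1 − 0.3950 = 0.6050

0.605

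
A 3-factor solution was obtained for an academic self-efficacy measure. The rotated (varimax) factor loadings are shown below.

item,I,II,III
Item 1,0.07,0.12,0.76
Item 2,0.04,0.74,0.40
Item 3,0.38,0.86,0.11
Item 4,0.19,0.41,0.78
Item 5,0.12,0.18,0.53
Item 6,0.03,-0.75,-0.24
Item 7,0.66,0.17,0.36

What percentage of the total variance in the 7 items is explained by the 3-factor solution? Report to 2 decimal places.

65.11%

Communalities: 0.5969, 0.7092, 0.8961, 0.8126, 0.3277, 0.6210, 0.5941; Σh² = 4.5576.
Total variance with 7 standardized items is 7, so the solution explains 4.5576/7 = 0.6511 = 65.11%.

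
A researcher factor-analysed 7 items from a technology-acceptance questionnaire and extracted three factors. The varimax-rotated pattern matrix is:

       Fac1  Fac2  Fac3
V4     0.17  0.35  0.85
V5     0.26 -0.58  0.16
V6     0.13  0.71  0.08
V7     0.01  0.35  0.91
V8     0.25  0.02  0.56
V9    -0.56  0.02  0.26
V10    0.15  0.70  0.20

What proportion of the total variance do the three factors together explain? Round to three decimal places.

SS loadings by factor: 0.5121, 1.5763, 2.0038; total = 4.0922.
Total variance with 7 standardized items is 7, so the solution explains 4.0922/7 = 0.5846.

0.585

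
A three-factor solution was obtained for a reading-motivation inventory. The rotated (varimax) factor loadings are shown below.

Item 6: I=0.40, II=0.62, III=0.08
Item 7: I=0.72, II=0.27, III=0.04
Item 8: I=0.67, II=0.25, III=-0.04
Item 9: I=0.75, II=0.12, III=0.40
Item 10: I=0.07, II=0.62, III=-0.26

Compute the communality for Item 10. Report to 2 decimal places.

0.46

h² = 0.07² + 0.62² + (-0.26)² = 0.0049 + 0.3844 + 0.0676 = 0.4569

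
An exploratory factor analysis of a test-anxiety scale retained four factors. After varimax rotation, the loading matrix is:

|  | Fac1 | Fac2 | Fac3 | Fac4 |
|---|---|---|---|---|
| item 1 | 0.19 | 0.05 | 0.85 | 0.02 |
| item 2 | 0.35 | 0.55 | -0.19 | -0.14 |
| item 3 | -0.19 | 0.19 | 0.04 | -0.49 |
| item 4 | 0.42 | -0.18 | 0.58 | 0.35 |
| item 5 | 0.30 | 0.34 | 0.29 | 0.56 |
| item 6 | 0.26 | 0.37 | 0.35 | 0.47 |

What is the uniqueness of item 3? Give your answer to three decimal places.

0.686

h² = (-0.19)² + 0.19² + 0.04² + (-0.49)² = 0.0361 + 0.0361 + 0.0016 + 0.2401 = 0.3139
Uniqueness u² = 1 − h² = 1 − 0.3139 = 0.6861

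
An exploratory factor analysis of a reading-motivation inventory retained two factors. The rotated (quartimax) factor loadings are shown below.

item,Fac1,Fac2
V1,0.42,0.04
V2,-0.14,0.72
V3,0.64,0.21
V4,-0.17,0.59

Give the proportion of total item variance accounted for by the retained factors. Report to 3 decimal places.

0.387

SS loadings by factor: 0.6345, 0.9122; total = 1.5467.
Total variance with 4 standardized items is 4, so the solution explains 1.5467/4 = 0.3867.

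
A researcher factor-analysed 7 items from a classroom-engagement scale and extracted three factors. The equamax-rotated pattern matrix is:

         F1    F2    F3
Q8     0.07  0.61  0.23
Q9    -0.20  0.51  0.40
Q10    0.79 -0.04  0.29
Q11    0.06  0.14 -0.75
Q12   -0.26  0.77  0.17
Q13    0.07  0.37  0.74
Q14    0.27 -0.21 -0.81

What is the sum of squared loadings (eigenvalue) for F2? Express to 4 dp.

SS loadings for F2 = 0.61² + 0.51² + (-0.04)² + 0.14² + 0.77² + 0.37² + (-0.21)² = 0.3721 + 0.2601 + 0.0016 + 0.0196 + 0.5929 + 0.1369 + 0.0441 = 1.4273

1.4273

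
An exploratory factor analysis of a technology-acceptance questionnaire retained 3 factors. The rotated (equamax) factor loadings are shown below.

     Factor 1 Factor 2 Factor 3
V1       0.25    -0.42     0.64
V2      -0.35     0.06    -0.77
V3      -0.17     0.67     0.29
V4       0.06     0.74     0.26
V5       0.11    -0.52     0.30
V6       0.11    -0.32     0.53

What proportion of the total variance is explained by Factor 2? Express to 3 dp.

0.258

SS loadings for Factor 2 = (-0.42)² + 0.06² + 0.67² + 0.74² + (-0.52)² + (-0.32)² = 1.5493
Proportion of variance = 1.5493 / 6 = 0.2582.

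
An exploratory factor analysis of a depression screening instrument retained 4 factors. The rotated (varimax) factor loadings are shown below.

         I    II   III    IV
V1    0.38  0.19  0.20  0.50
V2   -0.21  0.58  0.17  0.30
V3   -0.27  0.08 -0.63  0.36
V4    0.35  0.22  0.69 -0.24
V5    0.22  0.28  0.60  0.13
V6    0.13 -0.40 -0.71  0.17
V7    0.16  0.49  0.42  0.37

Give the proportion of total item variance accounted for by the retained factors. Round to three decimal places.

SS loadings by factor: 0.4748, 0.9058, 1.9824, 0.7099; total = 4.0729.
Total variance with 7 standardized items is 7, so the solution explains 4.0729/7 = 0.5818.

0.582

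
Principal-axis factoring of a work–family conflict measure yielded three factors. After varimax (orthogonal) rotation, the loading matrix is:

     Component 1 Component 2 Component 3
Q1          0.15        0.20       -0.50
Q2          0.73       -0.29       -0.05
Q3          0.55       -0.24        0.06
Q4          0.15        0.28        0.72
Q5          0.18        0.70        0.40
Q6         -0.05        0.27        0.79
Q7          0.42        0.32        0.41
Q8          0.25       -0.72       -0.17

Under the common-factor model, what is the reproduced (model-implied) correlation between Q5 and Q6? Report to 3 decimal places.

r̂ = Σ λ_i·λ_j across factors = (0.18)(-0.05) + (0.70)(0.27) + (0.40)(0.79)
  = -0.0090 +0.1890 +0.3160 = 0.4960

0.496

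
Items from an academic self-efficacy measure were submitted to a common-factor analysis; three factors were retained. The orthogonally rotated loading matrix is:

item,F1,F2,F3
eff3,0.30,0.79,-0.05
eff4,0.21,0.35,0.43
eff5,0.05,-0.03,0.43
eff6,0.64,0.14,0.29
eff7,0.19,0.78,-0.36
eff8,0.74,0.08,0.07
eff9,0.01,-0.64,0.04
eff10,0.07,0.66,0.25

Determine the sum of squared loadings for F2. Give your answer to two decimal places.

SS loadings for F2 = 0.79² + 0.35² + (-0.03)² + 0.14² + 0.78² + 0.08² + (-0.64)² + 0.66² = 0.6241 + 0.1225 + 0.0009 + 0.0196 + 0.6084 + 0.0064 + 0.4096 + 0.4356 = 2.2271

2.23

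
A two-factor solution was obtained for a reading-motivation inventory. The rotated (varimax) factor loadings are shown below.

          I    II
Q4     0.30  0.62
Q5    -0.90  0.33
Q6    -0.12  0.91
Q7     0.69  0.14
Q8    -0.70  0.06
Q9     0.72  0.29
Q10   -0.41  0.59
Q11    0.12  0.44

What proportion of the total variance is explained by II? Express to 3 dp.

0.246

SS loadings for II = 0.62² + 0.33² + 0.91² + 0.14² + 0.06² + 0.29² + 0.59² + 0.44² = 1.9704
Proportion of variance = 1.9704 / 8 = 0.2463.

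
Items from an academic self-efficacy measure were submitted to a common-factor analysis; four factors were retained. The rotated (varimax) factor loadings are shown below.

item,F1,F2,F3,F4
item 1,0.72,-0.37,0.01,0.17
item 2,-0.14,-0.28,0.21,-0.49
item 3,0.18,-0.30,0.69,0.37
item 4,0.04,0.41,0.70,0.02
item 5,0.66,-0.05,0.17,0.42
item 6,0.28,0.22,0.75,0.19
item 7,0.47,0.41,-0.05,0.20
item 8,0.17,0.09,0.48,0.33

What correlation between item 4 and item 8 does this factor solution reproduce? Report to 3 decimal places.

0.386

r̂ = Σ λ_i·λ_j across factors = (0.04)(0.17) + (0.41)(0.09) + (0.70)(0.48) + (0.02)(0.33)
  = +0.0068 +0.0369 +0.3360 +0.0066 = 0.3863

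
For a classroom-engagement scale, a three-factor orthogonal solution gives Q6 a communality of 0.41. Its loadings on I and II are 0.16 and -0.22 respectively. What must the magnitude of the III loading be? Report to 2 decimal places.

Under orthogonal rotation h² = Σλ², so λ_III² = h² − (0.0740) = 0.41 − 0.0740 = 0.3360.
|λ| = √0.3360 = 0.5797.

0.58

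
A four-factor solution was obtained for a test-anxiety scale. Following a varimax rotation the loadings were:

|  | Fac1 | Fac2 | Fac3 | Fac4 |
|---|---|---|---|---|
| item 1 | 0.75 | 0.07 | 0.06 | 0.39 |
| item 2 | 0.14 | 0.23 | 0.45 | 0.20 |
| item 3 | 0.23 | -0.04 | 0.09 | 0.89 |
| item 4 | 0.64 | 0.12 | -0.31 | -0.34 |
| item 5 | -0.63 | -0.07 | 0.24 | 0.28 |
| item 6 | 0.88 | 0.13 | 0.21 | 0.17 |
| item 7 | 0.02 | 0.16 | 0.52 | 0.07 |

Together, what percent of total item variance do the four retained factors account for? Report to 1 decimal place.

60.5%

SS loadings by factor: 2.2163, 0.1212, 0.6824, 1.2120; total = 4.2319.
Total variance with 7 standardized items is 7, so the solution explains 4.2319/7 = 0.6046 = 60.46%.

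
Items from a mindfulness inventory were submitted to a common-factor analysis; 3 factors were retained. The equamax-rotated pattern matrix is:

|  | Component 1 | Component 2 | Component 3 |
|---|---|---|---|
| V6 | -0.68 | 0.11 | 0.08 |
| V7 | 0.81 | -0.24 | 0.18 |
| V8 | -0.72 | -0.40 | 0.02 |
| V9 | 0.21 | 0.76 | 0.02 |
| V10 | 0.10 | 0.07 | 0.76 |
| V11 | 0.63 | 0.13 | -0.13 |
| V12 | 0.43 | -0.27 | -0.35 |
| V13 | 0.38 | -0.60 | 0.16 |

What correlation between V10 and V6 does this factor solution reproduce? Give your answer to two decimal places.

0.00

r̂ = Σ λ_i·λ_j across factors = (0.10)(-0.68) + (0.07)(0.11) + (0.76)(0.08)
  = -0.0680 +0.0077 +0.0608 = 0.0005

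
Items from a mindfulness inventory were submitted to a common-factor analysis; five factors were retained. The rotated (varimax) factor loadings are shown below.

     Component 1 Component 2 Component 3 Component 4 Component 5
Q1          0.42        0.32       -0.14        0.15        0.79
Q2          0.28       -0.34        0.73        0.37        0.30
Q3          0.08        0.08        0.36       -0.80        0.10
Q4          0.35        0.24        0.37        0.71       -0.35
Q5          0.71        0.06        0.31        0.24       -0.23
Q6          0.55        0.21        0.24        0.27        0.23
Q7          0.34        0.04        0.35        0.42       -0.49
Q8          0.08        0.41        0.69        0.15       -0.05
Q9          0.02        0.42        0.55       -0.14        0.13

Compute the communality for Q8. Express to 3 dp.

h² = 0.08² + 0.41² + 0.69² + 0.15² + (-0.05)² = 0.0064 + 0.1681 + 0.4761 + 0.0225 + 0.0025 = 0.6756

0.676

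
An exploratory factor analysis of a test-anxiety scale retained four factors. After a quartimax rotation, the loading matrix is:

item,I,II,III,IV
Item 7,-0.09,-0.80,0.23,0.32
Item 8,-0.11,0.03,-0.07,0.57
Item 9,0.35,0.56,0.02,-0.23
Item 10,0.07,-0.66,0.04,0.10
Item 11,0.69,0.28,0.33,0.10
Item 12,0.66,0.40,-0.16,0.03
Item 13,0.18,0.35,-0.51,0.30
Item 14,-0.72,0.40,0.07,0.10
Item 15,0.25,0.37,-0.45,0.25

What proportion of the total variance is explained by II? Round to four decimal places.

0.2275

SS loadings for II = (-0.80)² + 0.03² + 0.56² + (-0.66)² + 0.28² + 0.40² + 0.35² + 0.40² + 0.37² = 2.0479
Proportion of variance = 2.0479 / 9 = 0.2275.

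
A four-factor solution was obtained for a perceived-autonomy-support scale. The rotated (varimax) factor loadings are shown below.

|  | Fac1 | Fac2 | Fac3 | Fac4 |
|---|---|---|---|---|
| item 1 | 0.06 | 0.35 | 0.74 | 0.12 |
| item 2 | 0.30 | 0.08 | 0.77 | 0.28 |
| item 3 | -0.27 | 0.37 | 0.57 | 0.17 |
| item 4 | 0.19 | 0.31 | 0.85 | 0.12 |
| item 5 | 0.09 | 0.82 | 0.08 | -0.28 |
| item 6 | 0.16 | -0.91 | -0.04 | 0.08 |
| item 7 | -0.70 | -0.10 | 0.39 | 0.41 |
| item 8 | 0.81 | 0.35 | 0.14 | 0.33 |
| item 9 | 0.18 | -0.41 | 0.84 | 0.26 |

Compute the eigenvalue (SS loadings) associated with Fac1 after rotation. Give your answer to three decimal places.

1.415

SS loadings for Fac1 = 0.06² + 0.30² + (-0.27)² + 0.19² + 0.09² + 0.16² + (-0.70)² + 0.81² + 0.18² = 0.0036 + 0.0900 + 0.0729 + 0.0361 + 0.0081 + 0.0256 + 0.4900 + 0.6561 + 0.0324 = 1.4148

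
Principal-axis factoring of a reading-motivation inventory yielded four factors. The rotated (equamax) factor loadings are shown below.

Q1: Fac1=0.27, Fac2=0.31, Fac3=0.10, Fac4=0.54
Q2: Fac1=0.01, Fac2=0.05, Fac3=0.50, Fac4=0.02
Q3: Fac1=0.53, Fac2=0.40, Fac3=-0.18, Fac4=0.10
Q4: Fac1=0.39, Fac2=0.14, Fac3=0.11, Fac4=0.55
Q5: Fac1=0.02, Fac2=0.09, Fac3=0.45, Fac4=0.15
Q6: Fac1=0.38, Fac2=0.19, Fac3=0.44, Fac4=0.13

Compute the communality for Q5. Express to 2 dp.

h² = 0.02² + 0.09² + 0.45² + 0.15² = 0.0004 + 0.0081 + 0.2025 + 0.0225 = 0.2335

0.23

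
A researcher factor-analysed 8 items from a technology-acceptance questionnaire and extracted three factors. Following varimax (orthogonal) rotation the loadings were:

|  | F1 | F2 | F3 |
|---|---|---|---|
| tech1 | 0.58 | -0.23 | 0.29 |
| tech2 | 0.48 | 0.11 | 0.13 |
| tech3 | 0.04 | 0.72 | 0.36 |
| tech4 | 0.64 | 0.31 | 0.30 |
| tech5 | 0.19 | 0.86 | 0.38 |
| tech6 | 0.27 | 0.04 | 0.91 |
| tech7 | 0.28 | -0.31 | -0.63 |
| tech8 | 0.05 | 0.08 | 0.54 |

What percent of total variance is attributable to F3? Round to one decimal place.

24.8%

SS loadings for F3 = 0.29² + 0.13² + 0.36² + 0.30² + 0.38² + 0.91² + (-0.63)² + 0.54² = 1.9816
With 8 standardized items, total variance = 8. Proportion = 1.9816/8 = 0.2477 → 24.77%.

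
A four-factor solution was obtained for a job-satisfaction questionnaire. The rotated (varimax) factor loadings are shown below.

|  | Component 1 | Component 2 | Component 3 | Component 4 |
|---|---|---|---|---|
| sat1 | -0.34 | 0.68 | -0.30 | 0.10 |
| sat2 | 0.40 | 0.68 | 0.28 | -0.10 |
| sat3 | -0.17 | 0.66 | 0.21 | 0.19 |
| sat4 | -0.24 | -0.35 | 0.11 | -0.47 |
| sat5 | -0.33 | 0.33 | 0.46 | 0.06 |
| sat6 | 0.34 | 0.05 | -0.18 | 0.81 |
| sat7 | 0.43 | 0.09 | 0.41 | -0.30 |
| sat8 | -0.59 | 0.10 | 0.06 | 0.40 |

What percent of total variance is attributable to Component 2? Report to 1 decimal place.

20.2%

SS loadings for Component 2 = 0.68² + 0.68² + 0.66² + (-0.35)² + 0.33² + 0.05² + 0.09² + 0.10² = 1.6124
With 8 standardized items, total variance = 8. Proportion = 1.6124/8 = 0.2016 → 20.16%.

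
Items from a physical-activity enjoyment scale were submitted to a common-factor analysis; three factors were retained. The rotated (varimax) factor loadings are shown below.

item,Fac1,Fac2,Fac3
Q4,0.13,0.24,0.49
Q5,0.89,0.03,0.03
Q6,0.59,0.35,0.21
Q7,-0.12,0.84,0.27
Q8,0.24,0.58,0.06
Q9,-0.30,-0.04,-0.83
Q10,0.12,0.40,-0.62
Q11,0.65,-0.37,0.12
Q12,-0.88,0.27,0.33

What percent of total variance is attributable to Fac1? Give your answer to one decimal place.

SS loadings for Fac1 = 0.13² + 0.89² + 0.59² + (-0.12)² + 0.24² + (-0.30)² + 0.12² + 0.65² + (-0.88)² = 2.5304
With 9 standardized items, total variance = 9. Proportion = 2.5304/9 = 0.2812 → 28.12%.

28.1%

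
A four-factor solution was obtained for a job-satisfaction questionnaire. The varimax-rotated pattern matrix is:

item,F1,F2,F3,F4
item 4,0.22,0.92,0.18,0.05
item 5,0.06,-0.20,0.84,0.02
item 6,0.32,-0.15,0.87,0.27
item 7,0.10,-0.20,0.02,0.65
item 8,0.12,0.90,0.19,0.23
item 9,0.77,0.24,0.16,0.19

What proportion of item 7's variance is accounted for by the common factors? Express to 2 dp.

0.47

h² = 0.10² + (-0.20)² + 0.02² + 0.65² = 0.0100 + 0.0400 + 0.0004 + 0.4225 = 0.4729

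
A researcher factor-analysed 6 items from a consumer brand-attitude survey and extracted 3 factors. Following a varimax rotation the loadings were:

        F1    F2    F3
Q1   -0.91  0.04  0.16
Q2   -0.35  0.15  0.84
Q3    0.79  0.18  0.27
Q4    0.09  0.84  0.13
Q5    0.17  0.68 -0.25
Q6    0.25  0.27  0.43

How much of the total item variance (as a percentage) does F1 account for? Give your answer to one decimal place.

27.9%

SS loadings for F1 = (-0.91)² + (-0.35)² + 0.79² + 0.09² + 0.17² + 0.25² = 1.6742
With 6 standardized items, total variance = 6. Proportion = 1.6742/6 = 0.2790 → 27.90%.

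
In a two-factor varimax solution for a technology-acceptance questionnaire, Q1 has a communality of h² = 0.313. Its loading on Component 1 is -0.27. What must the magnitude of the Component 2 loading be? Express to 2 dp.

0.49

Under orthogonal rotation h² = Σλ², so λ_Component 2² = h² − (0.0729) = 0.313 − 0.0729 = 0.2401.
|λ| = √0.2401 = 0.4900.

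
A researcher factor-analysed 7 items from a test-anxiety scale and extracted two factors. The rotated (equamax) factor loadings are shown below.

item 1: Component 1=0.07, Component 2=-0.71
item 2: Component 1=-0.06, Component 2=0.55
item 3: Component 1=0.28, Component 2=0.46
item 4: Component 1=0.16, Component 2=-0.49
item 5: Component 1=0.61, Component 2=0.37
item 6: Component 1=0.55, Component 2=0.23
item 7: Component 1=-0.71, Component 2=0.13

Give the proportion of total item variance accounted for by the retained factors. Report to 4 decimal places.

0.3937

SS loadings by factor: 1.2912, 1.4650; total = 2.7562.
Total variance with 7 standardized items is 7, so the solution explains 2.7562/7 = 0.3937.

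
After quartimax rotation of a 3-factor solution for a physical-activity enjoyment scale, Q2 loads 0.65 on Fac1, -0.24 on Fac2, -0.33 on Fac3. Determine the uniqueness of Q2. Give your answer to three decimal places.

h² = 0.65² + (-0.24)² + (-0.33)² = 0.4225 + 0.0576 + 0.1089 = 0.5890
Uniqueness u² = 1 − h² = 1 − 0.5890 = 0.4110

0.411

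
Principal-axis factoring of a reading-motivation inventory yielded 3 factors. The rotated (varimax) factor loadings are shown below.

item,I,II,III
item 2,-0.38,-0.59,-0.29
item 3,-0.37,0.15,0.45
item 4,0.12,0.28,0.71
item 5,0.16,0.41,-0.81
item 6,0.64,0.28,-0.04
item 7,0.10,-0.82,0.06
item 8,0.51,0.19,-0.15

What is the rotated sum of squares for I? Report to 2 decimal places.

SS loadings for I = (-0.38)² + (-0.37)² + 0.12² + 0.16² + 0.64² + 0.10² + 0.51² = 0.1444 + 0.1369 + 0.0144 + 0.0256 + 0.4096 + 0.0100 + 0.2601 = 1.0010

1.00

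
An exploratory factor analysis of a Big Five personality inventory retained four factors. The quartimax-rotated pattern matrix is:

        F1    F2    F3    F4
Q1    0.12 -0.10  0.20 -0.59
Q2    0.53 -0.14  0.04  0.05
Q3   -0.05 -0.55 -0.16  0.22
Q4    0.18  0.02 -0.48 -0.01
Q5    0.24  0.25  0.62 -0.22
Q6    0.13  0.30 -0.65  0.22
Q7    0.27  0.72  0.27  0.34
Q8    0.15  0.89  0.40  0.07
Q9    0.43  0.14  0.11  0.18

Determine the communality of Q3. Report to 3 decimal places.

0.379

h² = (-0.05)² + (-0.55)² + (-0.16)² + 0.22² = 0.0025 + 0.3025 + 0.0256 + 0.0484 = 0.3790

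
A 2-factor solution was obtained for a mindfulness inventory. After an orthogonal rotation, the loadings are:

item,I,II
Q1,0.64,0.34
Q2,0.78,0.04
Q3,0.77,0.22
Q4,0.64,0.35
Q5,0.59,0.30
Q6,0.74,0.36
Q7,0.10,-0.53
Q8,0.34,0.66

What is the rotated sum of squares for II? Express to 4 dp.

SS loadings for II = 0.34² + 0.04² + 0.22² + 0.35² + 0.30² + 0.36² + (-0.53)² + 0.66² = 0.1156 + 0.0016 + 0.0484 + 0.1225 + 0.0900 + 0.1296 + 0.2809 + 0.4356 = 1.2242

1.2242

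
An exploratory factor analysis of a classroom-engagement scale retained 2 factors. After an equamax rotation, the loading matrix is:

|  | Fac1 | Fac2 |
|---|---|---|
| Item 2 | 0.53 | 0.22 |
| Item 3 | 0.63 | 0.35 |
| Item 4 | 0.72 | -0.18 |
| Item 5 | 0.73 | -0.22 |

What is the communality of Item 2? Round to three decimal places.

h² = 0.53² + 0.22² = 0.2809 + 0.0484 = 0.3293

0.329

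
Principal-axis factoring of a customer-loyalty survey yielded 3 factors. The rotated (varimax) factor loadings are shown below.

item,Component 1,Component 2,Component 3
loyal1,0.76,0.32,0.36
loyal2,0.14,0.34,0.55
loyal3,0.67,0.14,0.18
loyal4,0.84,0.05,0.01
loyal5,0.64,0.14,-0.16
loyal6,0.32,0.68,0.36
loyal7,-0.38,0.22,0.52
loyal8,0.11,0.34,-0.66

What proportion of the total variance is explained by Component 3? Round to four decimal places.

SS loadings for Component 3 = 0.36² + 0.55² + 0.18² + 0.01² + (-0.16)² + 0.36² + 0.52² + (-0.66)² = 1.3258
Proportion of variance = 1.3258 / 8 = 0.1657.

0.1657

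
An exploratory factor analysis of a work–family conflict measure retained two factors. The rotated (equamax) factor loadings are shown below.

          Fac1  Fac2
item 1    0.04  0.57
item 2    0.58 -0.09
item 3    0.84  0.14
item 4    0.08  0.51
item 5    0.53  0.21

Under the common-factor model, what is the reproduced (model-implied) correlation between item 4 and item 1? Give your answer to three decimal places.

r̂ = Σ λ_i·λ_j across factors = (0.08)(0.04) + (0.51)(0.57)
  = +0.0032 +0.2907 = 0.2939

0.294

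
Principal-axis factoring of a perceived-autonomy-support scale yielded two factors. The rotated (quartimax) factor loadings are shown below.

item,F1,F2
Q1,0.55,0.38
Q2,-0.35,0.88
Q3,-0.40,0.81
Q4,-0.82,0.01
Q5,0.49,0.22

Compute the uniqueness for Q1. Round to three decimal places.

0.553

h² = 0.55² + 0.38² = 0.3025 + 0.1444 = 0.4469
Uniqueness u² = 1 − h² = 1 − 0.4469 = 0.5531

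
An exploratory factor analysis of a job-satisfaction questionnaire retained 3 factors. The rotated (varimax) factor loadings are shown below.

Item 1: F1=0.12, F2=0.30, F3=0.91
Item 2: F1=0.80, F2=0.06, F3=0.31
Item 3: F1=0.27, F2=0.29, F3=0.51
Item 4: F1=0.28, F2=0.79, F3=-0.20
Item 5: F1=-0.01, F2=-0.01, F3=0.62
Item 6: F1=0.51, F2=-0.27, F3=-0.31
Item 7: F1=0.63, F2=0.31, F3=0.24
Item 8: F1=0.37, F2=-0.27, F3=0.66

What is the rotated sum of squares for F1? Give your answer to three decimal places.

SS loadings for F1 = 0.12² + 0.80² + 0.27² + 0.28² + (-0.01)² + 0.51² + 0.63² + 0.37² = 0.0144 + 0.6400 + 0.0729 + 0.0784 + 0.0001 + 0.2601 + 0.3969 + 0.1369 = 1.5997

1.600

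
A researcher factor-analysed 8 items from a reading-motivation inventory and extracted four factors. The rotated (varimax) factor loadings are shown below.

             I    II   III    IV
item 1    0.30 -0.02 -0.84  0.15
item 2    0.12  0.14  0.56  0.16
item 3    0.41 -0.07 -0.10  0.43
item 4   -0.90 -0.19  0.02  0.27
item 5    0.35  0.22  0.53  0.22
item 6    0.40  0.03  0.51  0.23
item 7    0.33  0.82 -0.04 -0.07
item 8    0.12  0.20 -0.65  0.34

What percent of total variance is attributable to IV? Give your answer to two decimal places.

SS loadings for IV = 0.15² + 0.16² + 0.43² + 0.27² + 0.22² + 0.23² + (-0.07)² + 0.34² = 0.5277
With 8 standardized items, total variance = 8. Proportion = 0.5277/8 = 0.0660 → 6.60%.

6.60%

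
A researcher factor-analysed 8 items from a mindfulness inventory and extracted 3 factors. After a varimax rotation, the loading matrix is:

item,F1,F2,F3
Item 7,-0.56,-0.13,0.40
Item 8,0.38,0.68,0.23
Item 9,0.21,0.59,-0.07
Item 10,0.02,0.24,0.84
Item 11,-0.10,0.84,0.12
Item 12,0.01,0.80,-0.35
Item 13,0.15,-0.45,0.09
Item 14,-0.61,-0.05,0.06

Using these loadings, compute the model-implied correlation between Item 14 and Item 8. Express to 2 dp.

-0.25

r̂ = Σ λ_i·λ_j across factors = (-0.61)(0.38) + (-0.05)(0.68) + (0.06)(0.23)
  = -0.2318 -0.0340 +0.0138 = -0.2520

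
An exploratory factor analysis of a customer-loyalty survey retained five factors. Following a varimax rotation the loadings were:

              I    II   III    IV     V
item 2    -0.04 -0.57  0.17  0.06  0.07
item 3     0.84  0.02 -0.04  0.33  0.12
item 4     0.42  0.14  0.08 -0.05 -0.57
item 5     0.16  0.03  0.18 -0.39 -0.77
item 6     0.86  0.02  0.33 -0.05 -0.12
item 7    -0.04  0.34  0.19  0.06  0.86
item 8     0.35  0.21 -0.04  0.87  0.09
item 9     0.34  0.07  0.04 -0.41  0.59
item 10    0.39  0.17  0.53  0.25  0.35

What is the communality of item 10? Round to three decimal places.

0.647

h² = 0.39² + 0.17² + 0.53² + 0.25² + 0.35² = 0.1521 + 0.0289 + 0.2809 + 0.0625 + 0.1225 = 0.6469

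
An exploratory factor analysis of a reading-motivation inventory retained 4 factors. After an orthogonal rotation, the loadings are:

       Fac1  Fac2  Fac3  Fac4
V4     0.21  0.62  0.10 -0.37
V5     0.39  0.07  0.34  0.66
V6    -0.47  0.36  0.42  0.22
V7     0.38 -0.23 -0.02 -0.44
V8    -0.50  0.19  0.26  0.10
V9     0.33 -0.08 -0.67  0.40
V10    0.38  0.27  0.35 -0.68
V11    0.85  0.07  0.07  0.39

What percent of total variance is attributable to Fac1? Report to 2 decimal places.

SS loadings for Fac1 = 0.21² + 0.39² + (-0.47)² + 0.38² + (-0.50)² + 0.33² + 0.38² + 0.85² = 1.7873
With 8 standardized items, total variance = 8. Proportion = 1.7873/8 = 0.2234 → 22.34%.

22.34%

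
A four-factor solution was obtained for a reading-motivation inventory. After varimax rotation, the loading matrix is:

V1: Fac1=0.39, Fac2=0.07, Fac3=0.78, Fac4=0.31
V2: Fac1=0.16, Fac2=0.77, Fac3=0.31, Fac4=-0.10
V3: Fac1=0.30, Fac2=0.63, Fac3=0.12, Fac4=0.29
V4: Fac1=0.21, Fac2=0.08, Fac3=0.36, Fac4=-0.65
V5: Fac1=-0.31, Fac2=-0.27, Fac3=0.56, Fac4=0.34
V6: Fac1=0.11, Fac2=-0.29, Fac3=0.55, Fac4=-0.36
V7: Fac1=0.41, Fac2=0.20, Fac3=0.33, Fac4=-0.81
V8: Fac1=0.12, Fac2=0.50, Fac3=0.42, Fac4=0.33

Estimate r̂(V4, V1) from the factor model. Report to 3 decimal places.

0.167

r̂ = Σ λ_i·λ_j across factors = (0.21)(0.39) + (0.08)(0.07) + (0.36)(0.78) + (-0.65)(0.31)
  = +0.0819 +0.0056 +0.2808 -0.2015 = 0.1668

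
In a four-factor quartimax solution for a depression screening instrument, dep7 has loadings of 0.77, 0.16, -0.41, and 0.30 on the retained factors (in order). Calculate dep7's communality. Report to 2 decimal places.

0.88

h² = 0.77² + 0.16² + (-0.41)² + 0.30² = 0.5929 + 0.0256 + 0.1681 + 0.0900 = 0.8766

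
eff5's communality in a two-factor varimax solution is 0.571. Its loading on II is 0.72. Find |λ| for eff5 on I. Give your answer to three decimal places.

Under orthogonal rotation h² = Σλ², so λ_I² = h² − (0.5184) = 0.571 − 0.5184 = 0.0526.
|λ| = √0.0526 = 0.2293.

0.229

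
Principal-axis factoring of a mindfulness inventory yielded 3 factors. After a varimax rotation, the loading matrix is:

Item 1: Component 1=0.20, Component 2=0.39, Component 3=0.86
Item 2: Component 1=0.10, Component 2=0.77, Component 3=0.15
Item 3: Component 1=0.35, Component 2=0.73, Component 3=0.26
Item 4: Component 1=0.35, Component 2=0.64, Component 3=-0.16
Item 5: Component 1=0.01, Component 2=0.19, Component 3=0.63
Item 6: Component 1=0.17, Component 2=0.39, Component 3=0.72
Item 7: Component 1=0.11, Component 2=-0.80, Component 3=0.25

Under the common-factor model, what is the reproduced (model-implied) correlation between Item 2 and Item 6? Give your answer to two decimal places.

r̂ = Σ λ_i·λ_j across factors = (0.10)(0.17) + (0.77)(0.39) + (0.15)(0.72)
  = +0.0170 +0.3003 +0.1080 = 0.4253

0.43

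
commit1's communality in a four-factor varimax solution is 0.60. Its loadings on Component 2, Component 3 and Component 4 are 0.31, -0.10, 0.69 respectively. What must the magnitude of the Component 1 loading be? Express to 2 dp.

0.13

Under orthogonal rotation h² = Σλ², so λ_Component 1² = h² − (0.5822) = 0.60 − 0.5822 = 0.0178.
|λ| = √0.0178 = 0.1334.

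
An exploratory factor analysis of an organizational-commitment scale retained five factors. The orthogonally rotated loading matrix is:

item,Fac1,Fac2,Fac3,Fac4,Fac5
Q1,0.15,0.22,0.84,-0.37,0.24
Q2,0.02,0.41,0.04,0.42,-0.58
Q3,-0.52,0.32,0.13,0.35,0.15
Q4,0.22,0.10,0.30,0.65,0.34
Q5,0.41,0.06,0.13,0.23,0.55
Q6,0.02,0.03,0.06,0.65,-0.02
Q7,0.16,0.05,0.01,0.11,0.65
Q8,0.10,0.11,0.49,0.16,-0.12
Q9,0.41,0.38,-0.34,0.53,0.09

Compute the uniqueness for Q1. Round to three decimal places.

0.029

h² = 0.15² + 0.22² + 0.84² + (-0.37)² + 0.24² = 0.0225 + 0.0484 + 0.7056 + 0.1369 + 0.0576 = 0.9710
Uniqueness u² = 1 − h² = 1 − 0.9710 = 0.0290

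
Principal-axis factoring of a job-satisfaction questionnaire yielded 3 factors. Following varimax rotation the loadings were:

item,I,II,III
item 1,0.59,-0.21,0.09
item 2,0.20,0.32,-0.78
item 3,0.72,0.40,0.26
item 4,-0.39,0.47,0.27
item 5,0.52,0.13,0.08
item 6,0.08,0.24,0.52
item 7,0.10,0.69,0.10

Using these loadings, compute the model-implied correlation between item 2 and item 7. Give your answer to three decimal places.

r̂ = Σ λ_i·λ_j across factors = (0.20)(0.10) + (0.32)(0.69) + (-0.78)(0.10)
  = +0.0200 +0.2208 -0.0780 = 0.1628

0.163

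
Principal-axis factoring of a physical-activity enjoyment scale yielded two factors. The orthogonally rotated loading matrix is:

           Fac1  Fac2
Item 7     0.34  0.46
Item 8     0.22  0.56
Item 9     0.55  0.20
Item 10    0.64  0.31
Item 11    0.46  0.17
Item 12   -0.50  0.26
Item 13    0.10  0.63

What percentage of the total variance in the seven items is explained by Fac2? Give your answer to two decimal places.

16.50%

SS loadings for Fac2 = 0.46² + 0.56² + 0.20² + 0.31² + 0.17² + 0.26² + 0.63² = 1.1547
With 7 standardized items, total variance = 7. Proportion = 1.1547/7 = 0.1650 → 16.50%.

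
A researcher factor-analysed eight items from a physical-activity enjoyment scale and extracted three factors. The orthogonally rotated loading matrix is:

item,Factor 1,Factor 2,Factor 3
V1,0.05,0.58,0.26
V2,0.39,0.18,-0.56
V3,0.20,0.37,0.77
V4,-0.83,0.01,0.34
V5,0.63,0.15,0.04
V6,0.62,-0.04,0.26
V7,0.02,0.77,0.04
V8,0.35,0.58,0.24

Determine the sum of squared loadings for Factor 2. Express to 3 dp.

1.459

SS loadings for Factor 2 = 0.58² + 0.18² + 0.37² + 0.01² + 0.15² + (-0.04)² + 0.77² + 0.58² = 0.3364 + 0.0324 + 0.1369 + 0.0001 + 0.0225 + 0.0016 + 0.5929 + 0.3364 = 1.4592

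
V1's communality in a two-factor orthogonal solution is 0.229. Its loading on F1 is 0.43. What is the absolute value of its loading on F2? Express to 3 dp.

0.210

Under orthogonal rotation h² = Σλ², so λ_F2² = h² − (0.1849) = 0.229 − 0.1849 = 0.0441.
|λ| = √0.0441 = 0.2100.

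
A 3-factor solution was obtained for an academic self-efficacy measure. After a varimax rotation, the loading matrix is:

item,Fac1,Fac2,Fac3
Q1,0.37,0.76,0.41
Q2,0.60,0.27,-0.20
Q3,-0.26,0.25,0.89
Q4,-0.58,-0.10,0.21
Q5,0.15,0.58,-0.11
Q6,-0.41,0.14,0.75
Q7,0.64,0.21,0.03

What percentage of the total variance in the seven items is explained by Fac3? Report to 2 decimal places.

SS loadings for Fac3 = 0.41² + (-0.20)² + 0.89² + 0.21² + (-0.11)² + 0.75² + 0.03² = 1.6198
With 7 standardized items, total variance = 7. Proportion = 1.6198/7 = 0.2314 → 23.14%.

23.14%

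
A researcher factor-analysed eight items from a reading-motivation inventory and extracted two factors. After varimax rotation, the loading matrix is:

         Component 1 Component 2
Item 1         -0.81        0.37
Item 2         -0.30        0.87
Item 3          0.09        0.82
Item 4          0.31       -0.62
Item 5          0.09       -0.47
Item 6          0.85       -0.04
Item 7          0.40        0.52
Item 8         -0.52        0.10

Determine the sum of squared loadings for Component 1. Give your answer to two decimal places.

SS loadings for Component 1 = (-0.81)² + (-0.30)² + 0.09² + 0.31² + 0.09² + 0.85² + 0.40² + (-0.52)² = 0.6561 + 0.0900 + 0.0081 + 0.0961 + 0.0081 + 0.7225 + 0.1600 + 0.2704 = 2.0113

2.01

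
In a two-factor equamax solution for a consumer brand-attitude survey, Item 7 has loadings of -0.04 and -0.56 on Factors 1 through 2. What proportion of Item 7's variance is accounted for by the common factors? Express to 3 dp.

h² = (-0.04)² + (-0.56)² = 0.0016 + 0.3136 = 0.3152

0.315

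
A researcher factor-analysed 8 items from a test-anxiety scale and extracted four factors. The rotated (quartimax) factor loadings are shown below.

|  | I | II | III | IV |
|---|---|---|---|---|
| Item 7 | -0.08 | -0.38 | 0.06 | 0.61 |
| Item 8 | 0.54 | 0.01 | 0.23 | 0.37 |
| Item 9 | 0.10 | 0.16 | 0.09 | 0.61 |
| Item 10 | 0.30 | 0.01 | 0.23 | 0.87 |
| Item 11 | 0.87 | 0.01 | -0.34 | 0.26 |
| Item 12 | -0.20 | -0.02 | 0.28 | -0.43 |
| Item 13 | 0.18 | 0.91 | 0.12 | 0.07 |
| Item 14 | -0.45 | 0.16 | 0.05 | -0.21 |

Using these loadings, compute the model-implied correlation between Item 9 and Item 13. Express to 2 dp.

r̂ = Σ λ_i·λ_j across factors = (0.10)(0.18) + (0.16)(0.91) + (0.09)(0.12) + (0.61)(0.07)
  = +0.0180 +0.1456 +0.0108 +0.0427 = 0.2171

0.22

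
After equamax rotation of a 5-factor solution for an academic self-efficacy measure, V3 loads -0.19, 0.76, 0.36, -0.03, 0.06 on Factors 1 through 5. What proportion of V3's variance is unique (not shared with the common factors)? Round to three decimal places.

h² = (-0.19)² + 0.76² + 0.36² + (-0.03)² + 0.06² = 0.0361 + 0.5776 + 0.1296 + 0.0009 + 0.0036 = 0.7478
Uniqueness u² = 1 − h² = 1 − 0.7478 = 0.2522

0.252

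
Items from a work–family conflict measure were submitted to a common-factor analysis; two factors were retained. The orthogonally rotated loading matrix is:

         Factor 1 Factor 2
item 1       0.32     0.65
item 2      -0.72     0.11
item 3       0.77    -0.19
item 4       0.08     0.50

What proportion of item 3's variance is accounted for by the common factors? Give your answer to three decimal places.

h² = 0.77² + (-0.19)² = 0.5929 + 0.0361 = 0.6290

0.629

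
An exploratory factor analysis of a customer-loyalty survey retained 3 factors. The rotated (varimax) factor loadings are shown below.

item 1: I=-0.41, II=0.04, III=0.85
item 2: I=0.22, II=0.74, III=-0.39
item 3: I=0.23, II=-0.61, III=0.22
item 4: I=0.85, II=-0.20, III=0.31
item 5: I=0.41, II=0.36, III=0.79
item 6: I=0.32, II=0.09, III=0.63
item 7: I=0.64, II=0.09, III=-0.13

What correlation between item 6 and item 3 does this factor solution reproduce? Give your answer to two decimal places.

r̂ = Σ λ_i·λ_j across factors = (0.32)(0.23) + (0.09)(-0.61) + (0.63)(0.22)
  = +0.0736 -0.0549 +0.1386 = 0.1573

0.16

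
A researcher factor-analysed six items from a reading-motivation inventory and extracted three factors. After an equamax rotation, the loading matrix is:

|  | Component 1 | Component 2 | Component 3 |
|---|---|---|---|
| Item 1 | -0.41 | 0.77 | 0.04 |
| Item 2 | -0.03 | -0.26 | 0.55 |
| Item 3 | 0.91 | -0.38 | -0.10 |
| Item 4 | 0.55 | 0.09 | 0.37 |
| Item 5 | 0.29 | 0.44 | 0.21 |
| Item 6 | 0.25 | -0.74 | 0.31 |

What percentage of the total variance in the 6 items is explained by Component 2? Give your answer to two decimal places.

SS loadings for Component 2 = 0.77² + (-0.26)² + (-0.38)² + 0.09² + 0.44² + (-0.74)² = 1.5542
With 6 standardized items, total variance = 6. Proportion = 1.5542/6 = 0.2590 → 25.90%.

25.90%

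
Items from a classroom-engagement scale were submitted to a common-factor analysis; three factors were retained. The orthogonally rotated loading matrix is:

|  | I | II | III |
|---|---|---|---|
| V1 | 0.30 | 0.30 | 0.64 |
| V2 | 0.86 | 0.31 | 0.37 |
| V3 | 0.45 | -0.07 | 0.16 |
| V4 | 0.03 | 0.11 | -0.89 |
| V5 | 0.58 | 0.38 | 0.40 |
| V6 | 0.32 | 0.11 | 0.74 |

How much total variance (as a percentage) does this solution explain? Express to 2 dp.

SS loadings by factor: 1.4718, 0.3596, 2.0718; total = 3.9032.
Total variance with 6 standardized items is 6, so the solution explains 3.9032/6 = 0.6505 = 65.05%.

65.05%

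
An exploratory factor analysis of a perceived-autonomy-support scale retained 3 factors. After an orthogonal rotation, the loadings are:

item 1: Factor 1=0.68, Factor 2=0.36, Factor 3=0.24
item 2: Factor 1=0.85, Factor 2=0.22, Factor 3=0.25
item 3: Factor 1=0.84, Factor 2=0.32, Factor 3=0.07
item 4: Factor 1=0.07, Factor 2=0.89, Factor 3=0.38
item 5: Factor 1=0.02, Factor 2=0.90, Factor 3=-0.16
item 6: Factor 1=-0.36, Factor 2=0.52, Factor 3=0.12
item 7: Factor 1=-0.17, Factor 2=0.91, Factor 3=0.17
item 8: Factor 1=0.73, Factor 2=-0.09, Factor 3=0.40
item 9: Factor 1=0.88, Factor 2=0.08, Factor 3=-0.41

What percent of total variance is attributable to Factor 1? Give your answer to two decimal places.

37.35%

SS loadings for Factor 1 = 0.68² + 0.85² + 0.84² + 0.07² + 0.02² + (-0.36)² + (-0.17)² + 0.73² + 0.88² = 3.3616
With 9 standardized items, total variance = 9. Proportion = 3.3616/9 = 0.3735 → 37.35%.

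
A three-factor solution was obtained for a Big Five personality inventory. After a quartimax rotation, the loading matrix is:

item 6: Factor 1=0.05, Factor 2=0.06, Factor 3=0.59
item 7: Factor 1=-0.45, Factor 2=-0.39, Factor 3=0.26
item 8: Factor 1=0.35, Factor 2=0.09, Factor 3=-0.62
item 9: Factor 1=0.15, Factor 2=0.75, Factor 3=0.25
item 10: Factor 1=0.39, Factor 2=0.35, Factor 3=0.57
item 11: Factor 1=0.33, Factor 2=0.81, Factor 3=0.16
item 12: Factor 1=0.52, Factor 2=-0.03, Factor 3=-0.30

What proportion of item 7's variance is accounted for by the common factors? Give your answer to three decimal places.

h² = (-0.45)² + (-0.39)² + 0.26² = 0.2025 + 0.1521 + 0.0676 = 0.4222

0.422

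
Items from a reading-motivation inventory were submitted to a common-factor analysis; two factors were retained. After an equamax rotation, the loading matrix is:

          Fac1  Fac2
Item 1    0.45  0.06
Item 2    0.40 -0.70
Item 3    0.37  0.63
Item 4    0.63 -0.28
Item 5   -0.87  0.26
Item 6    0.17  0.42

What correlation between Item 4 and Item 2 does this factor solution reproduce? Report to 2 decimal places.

0.45

r̂ = Σ λ_i·λ_j across factors = (0.63)(0.40) + (-0.28)(-0.70)
  = +0.2520 +0.1960 = 0.4480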